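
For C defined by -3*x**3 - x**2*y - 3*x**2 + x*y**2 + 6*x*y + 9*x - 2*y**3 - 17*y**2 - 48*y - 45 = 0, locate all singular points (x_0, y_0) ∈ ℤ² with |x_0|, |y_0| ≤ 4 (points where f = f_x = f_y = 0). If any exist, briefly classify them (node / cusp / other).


Singular points: {(0, -3)}; classification: cusp.

Compute partial derivatives:
  f_x = -9*x**2 - 2*x*y - 6*x + y**2 + 6*y + 9.
  f_y = -x**2 + 2*x*y + 6*x - 6*y**2 - 34*y - 48.
Scan x_0 ∈ {−4, ..., 4}. For each x_0, f_y(x_0, y) is a polynomial in y; find its integer roots y ∈ {−4, ..., 4}, then test f_x and f at those candidates.
  x = -4: f_y(-4, y) = -6*y**2 - 42*y - 88; no integer root y with |y| ≤ 4.
  x = -3: f_y(-3, y) = -6*y**2 - 40*y - 75; no integer root y with |y| ≤ 4.
  x = -2: f_y(-2, y) = -6*y**2 - 38*y - 64; no integer root y with |y| ≤ 4.
  x = -1: f_y(-1, y) = -6*y**2 - 36*y - 55; no integer root y with |y| ≤ 4.
  x = 0: f_y(0, y) = -6*y**2 - 34*y - 48; vanishes at y ∈ {-3}. (0, -3): f_x = 0, f = 0 — SINGULAR.
  x = 1: f_y(1, y) = -6*y**2 - 32*y - 43; no integer root y with |y| ≤ 4.
  x = 2: f_y(2, y) = -6*y**2 - 30*y - 40; no integer root y with |y| ≤ 4.
  x = 3: f_y(3, y) = -6*y**2 - 28*y - 39; no integer root y with |y| ≤ 4.
  x = 4: f_y(4, y) = -6*y**2 - 26*y - 40; no integer root y with |y| ≤ 4.
Only singular point on the grid: (0, -3).
Classify: substitute x = 0 + u, y = -3 + v and expand: f = -3*u**3 - u**2*v + u*v**2 - 2*v**3 + v**2.
No constant or linear terms (consistent with a singular point). Quadratic part: v**2. Cubic part: -3*u**3 - u**2*v + u*v**2 - 2*v**3.
The quadratic part v**2 is a perfect square, so there is a single (double) tangent line v = 0, i.e. y = -3. Restricting the cubic part to that line (v = 0) leaves -3*u**3 ≠ 0, so f is not divisible by v and the branch is v² ≈ 3*u**3 to lowest order — this is a cusp.
Classification: cusp.


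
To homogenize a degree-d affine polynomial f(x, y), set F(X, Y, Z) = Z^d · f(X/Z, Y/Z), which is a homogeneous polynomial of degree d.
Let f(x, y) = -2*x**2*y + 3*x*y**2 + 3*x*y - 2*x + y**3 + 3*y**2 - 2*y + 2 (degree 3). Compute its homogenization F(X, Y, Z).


F(X, Y, Z) = -2*X**2*Y + 3*X*Y**2 + 3*X*Y*Z - 2*X*Z**2 + Y**3 + 3*Y**2*Z - 2*Y*Z**2 + 2*Z**3

deg(f) = 3.
Substitute x = X/Z, y = Y/Z into f, then multiply by Z^3.
  monomial -2·x^2·y^1 ↦ -2·X^2·Y^1·Z^0.
  monomial 3·x^1·y^2 ↦ 3·X^1·Y^2·Z^0.
  monomial 3·x^1·y^1 ↦ 3·X^1·Y^1·Z^1.
  monomial -2·x^1·y^0 ↦ -2·X^1·Y^0·Z^2.
  monomial 1·x^0·y^3 ↦ 1·X^0·Y^3·Z^0.
  monomial 3·x^0·y^2 ↦ 3·X^0·Y^2·Z^1.
  monomial -2·x^0·y^1 ↦ -2·X^0·Y^1·Z^2.
  monomial 2·x^0·y^0 ↦ 2·X^0·Y^0·Z^3.
Collecting: F(X, Y, Z) = -2*X**2*Y + 3*X*Y**2 + 3*X*Y*Z - 2*X*Z**2 + Y**3 + 3*Y**2*Z - 2*Y*Z**2 + 2*Z**3.


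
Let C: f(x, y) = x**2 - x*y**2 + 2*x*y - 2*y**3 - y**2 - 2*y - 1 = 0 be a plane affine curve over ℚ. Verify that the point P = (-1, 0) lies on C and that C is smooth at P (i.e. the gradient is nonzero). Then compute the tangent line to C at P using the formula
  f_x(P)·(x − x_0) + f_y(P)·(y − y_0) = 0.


Tangent line at P: -2*x - 4*y - 2 = 0.

Step 1: f(-1, 0) = 0, so P lies on C.
Step 2: partial derivatives
  f_x(x, y) = 2*x - y**2 + 2*y, f_y(x, y) = -2*x*y + 2*x - 6*y**2 - 2*y - 2.
  f_x(P) = -2, f_y(P) = -4 (gradient nonzero, so P is smooth).
Step 3: tangent line at P: -2·(x − -1) + -4·(y − 0) = 0.
Expanding: -2*x - 4*y - 2 = 0.


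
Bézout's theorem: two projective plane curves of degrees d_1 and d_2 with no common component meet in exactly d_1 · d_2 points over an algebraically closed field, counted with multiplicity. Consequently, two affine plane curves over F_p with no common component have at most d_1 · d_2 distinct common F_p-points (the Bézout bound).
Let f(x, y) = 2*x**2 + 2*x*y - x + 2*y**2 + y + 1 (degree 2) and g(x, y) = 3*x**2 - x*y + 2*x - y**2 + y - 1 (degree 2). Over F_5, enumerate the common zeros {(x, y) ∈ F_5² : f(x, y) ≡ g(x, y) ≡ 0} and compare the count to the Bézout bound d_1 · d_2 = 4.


Common zeros: {(4, 2)}; count = 1; Bézout bound = 4.

deg(f) = 2, deg(g) = 2, so Bézout bound = 4.
Scan x ∈ F_5. For each x, list the y ∈ F_5 with f(x, y) ≡ 0 and those with g(x, y) ≡ 0 (mod 5); the common zeros in that column are the intersection.
  x = 0: f ≡ 0 at y ∈ ∅; g ≡ 0 at y ∈ ∅; common: ∅.
  x = 1: f ≡ 0 at y ∈ ∅; g ≡ 0 at y ∈ {2, 3}; common: ∅.
  x = 2: f ≡ 0 at y ∈ {2, 3}; g ≡ 0 at y ∈ {0, 4}; common: ∅.
  x = 3: f ≡ 0 at y ∈ {1, 3}; g ≡ 0 at y ∈ ∅; common: ∅.
  x = 4: f ≡ 0 at y ∈ {1, 2}; g ≡ 0 at y ∈ {0, 2}; common: {2}.
Collecting: common zeros = {(4, 2)}, so the count is 1.
Comparison with the Bézout bound: 1 ≤ 4 = deg(f)·deg(g), as expected for curves with no common component (the affine F_5-count falls short of the bound because intersections may lie at infinity, over extension fields, or carry multiplicity).


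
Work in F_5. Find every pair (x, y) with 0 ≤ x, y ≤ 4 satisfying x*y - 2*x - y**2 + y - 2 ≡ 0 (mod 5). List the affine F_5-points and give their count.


Affine F_5-points: {(2, 4), (3, 1), (3, 3), (4, 0)}; count = 4.

For each of the 25 pairs (x, y) ∈ F_5², evaluate f(x, y) mod 5. Record the zeros.
  x = 0: [0↦3, 1↦3, 2↦1, 3↦2, 4↦1]  zeros at y ∈ ∅
  x = 1: [0↦1, 1↦2, 2↦1, 3↦3, 4↦3]  zeros at y ∈ ∅
  x = 2: [0↦4, 1↦1, 2↦1, 3↦4, 4↦0]  zeros at y ∈ {4}
  x = 3: [0↦2, 1↦0, 2↦1, 3↦0, 4↦2]  zeros at y ∈ {1, 3}
  x = 4: [0↦0, 1↦4, 2↦1, 3↦1, 4↦4]  zeros at y ∈ {0}
Collecting zeros: affine points = {(2, 4), (3, 1), (3, 3), (4, 0)}.
Total count |C(F_5)_aff| = 4.


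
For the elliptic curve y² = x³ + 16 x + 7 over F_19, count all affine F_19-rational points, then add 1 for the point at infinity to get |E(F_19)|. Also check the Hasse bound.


Affine points = {(0, 8), (0, 11), (1, 9), (1, 10), (2, 3), (2, 16), (3, 5), (3, 14), (7, 5), (7, 14), (8, 1), (8, 18), (9, 5), (9, 14), (14, 7), (14, 12), (17, 9), (17, 10), (18, 3), (18, 16)}; affine count = 20; |E(F_19)| = 21.

Discriminant check: Δ ∝ 4a³ + 27b² = 4·16³ + 27·7² = 4·4096 + 27·49 ≡ 18 (mod 19). Nonzero ⇒ E is nonsingular.
For each x ∈ F_19, compute rhs = x³ + 16·x + 7 mod 19, then count y ∈ F_19 with y² ≡ rhs.
  x = 0: rhs = 7, matching y values: 8, 11 (2 points).
  x = 1: rhs = 5, matching y values: 9, 10 (2 points).
  x = 2: rhs = 9, matching y values: 3, 16 (2 points).
  x = 3: rhs = 6, matching y values: 5, 14 (2 points).
  x = 4: rhs = 2, matching y values: none (0 points).
  x = 5: rhs = 3, matching y values: none (0 points).
  x = 6: rhs = 15, matching y values: none (0 points).
  x = 7: rhs = 6, matching y values: 5, 14 (2 points).
  x = 8: rhs = 1, matching y values: 1, 18 (2 points).
  x = 9: rhs = 6, matching y values: 5, 14 (2 points).
  x = 10: rhs = 8, matching y values: none (0 points).
  x = 11: rhs = 13, matching y values: none (0 points).
  x = 12: rhs = 8, matching y values: none (0 points).
  x = 13: rhs = 18, matching y values: none (0 points).
  x = 14: rhs = 11, matching y values: 7, 12 (2 points).
  x = 15: rhs = 12, matching y values: none (0 points).
  x = 16: rhs = 8, matching y values: none (0 points).
  x = 17: rhs = 5, matching y values: 9, 10 (2 points).
  x = 18: rhs = 9, matching y values: 3, 16 (2 points).
Total affine count: 20.
Full point count |E(F_19)| = 20 + 1 = 21.
Hasse bound: |21 − (19+1)| = |1| = 1 ≤ 2√19 ≈ 8.7178 ✓.


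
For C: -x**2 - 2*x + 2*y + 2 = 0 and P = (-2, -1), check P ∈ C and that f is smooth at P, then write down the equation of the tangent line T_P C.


Tangent line at P: 2*x + 2*y + 6 = 0.

Step 1: f(-2, -1) = 0, so P lies on C.
Step 2: partial derivatives
  f_x(x, y) = -2*x - 2, f_y(x, y) = 2.
  f_x(P) = 2, f_y(P) = 2 (gradient nonzero, so P is smooth).
Step 3: tangent line at P: 2·(x − -2) + 2·(y − -1) = 0.
Expanding: 2*x + 2*y + 6 = 0.


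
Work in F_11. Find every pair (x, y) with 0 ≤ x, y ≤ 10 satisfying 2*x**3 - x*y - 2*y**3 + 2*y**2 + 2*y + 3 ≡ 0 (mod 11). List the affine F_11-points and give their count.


Affine F_11-points: {(0, 5), (2, 2), (2, 4), (2, 6), (3, 8), (4, 8), (5, 0), (7, 2), (7, 3), (7, 7), (10, 6)}; count = 11.

For each of the 121 pairs (x, y) ∈ F_11², evaluate f(x, y) mod 11. Record the zeros.
  x = 0: [0↦3, 1↦5, 2↦10, 3↦6, 4↦3, 5↦0, 6↦7, 7↦1, 8↦3, 9↦1, 10↦5]  zeros at y ∈ {5}
  x = 1: [0↦5, 1↦6, 2↦10, 3↦5, 4↦1, 5↦8, 6↦3, 7↦7, 8↦8, 9↦5, 10↦8]  zeros at y ∈ ∅
  x = 2: [0↦8, 1↦8, 2↦0, 3↦5, 4↦0, 5↦6, 6↦0, 7↦3, 8↦3, 9↦10, 10↦1]  zeros at y ∈ {2, 4, 6}
  x = 3: [0↦2, 1↦1, 2↦3, 3↦7, 4↦1, 5↦6, 6↦10, 7↦1, 8↦0, 9↦6, 10↦7]  zeros at y ∈ {8}
  x = 4: [0↦10, 1↦8, 2↦9, 3↦1, 4↦5, 5↦9, 6↦1, 7↦2, 8↦0, 9↦5, 10↦5]  zeros at y ∈ {8}
  x = 5: [0↦0, 1↦8, 2↦8, 3↦10, 4↦2, 5↦5, 6↦7, 7↦7, 8↦4, 9↦8, 10↦7]  zeros at y ∈ {0}
  x = 6: [0↦6, 1↦2, 2↦1, 3↦2, 4↦4, 5↦6, 6↦7, 7↦6, 8↦2, 9↦5, 10↦3]  zeros at y ∈ ∅
  x = 7: [0↦7, 1↦2, 2↦0, 3↦0, 4↦1, 5↦2, 6↦2, 7↦0, 8↦6, 9↦8, 10↦5]  zeros at y ∈ {2, 3, 7}
  x = 8: [0↦4, 1↦9, 2↦6, 3↦5, 4↦5, 5↦5, 6↦4, 7↦1, 8↦6, 9↦7, 10↦3]  zeros at y ∈ ∅
  x = 9: [0↦9, 1↦2, 2↦9, 3↦7, 4↦6, 5↦5, 6↦3, 7↦10, 8↦3, 9↦3, 10↦9]  zeros at y ∈ ∅
  x = 10: [0↦1, 1↦4, 2↦10, 3↦7, 4↦5, 5↦3, 6↦0, 7↦6, 8↦9, 9↦8, 10↦2]  zeros at y ∈ {6}
Collecting zeros: affine points = {(0, 5), (2, 2), (2, 4), (2, 6), (3, 8), (4, 8), (5, 0), (7, 2), (7, 3), (7, 7), (10, 6)}.
Total count |C(F_11)_aff| = 11.


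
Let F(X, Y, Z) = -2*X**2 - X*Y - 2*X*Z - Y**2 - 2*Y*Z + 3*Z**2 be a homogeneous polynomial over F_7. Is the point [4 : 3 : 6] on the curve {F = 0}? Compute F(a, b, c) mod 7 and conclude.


F(4,3,6) ≡ 6 (mod 7); P is NOT on the curve.

Evaluate F(4, 3, 6) term-by-term (mod 7).
  -2*X**2 ↦ -2·16·1·1 = -32
  -X*Y ↦ -1·4·3·1 = -12
  -2*X*Z ↦ -2·4·1·6 = -48
  -Y**2 ↦ -1·1·9·1 = -9
  -2*Y*Z ↦ -2·1·3·6 = -36
  3*Z**2 ↦ 3·1·1·36 = 108
Sum: F(4, 3, 6) = (-32) + (-12) + (-48) + (-9) + (-36) + (108) = -29.
Reducing mod 7: -29 ≡ 6 (mod 7).
Since F(a, b, c) ≡ 6 ≠ 0 (mod 7), P does NOT lie on the curve.


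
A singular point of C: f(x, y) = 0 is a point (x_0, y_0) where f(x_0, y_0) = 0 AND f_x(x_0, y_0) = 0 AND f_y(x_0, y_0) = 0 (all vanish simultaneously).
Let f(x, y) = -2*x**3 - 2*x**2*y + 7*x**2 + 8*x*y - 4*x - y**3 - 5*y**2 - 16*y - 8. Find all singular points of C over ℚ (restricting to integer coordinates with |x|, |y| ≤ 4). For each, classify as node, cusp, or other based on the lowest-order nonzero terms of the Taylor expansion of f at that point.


Singular points: {(2, -2)}; classification: node.

Compute partial derivatives:
  f_x = -6*x**2 - 4*x*y + 14*x + 8*y - 4.
  f_y = -2*x**2 + 8*x - 3*y**2 - 10*y - 16.
Scan x_0 ∈ {−4, ..., 4}. For each x_0, f_y(x_0, y) is a polynomial in y; find its integer roots y ∈ {−4, ..., 4}, then test f_x and f at those candidates.
  x = -4: f_y(-4, y) = -3*y**2 - 10*y - 80; no integer root y with |y| ≤ 4.
  x = -3: f_y(-3, y) = -3*y**2 - 10*y - 58; no integer root y with |y| ≤ 4.
  x = -2: f_y(-2, y) = -3*y**2 - 10*y - 40; no integer root y with |y| ≤ 4.
  x = -1: f_y(-1, y) = -3*y**2 - 10*y - 26; no integer root y with |y| ≤ 4.
  x = 0: f_y(0, y) = -3*y**2 - 10*y - 16; no integer root y with |y| ≤ 4.
  x = 1: f_y(1, y) = -3*y**2 - 10*y - 10; no integer root y with |y| ≤ 4.
  x = 2: f_y(2, y) = -3*y**2 - 10*y - 8; vanishes at y ∈ {-2}. (2, -2): f_x = 0, f = 0 — SINGULAR.
  x = 3: f_y(3, y) = -3*y**2 - 10*y - 10; no integer root y with |y| ≤ 4.
  x = 4: f_y(4, y) = -3*y**2 - 10*y - 16; no integer root y with |y| ≤ 4.
Only singular point on the grid: (2, -2).
Classify: substitute x = 2 + u, y = -2 + v and expand: f = -2*u**3 - 2*u**2*v - u**2 - v**3 + v**2.
No constant or linear terms (consistent with a singular point). Quadratic part: -u**2 + v**2. Cubic part: -2*u**3 - 2*u**2*v - v**3.
The quadratic part v**2 - u**2 = (v − u)(v + u) splits into two distinct linear factors, so there are two distinct tangent lines y − -2 = ±(x − 2) — this is a node (ordinary double point).
Classification: node.


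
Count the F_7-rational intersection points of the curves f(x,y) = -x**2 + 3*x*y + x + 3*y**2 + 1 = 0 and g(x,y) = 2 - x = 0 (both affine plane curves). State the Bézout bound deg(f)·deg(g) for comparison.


Common zeros: ∅; count = 0; Bézout bound = 2.

deg(f) = 2, deg(g) = 1, so Bézout bound = 2.
Scan x ∈ F_7. For each x, list the y ∈ F_7 with f(x, y) ≡ 0 and those with g(x, y) ≡ 0 (mod 7); the common zeros in that column are the intersection.
  x = 0: f ≡ 0 at y ∈ {3, 4}; g ≡ 0 at y ∈ ∅; common: ∅.
  x = 1: f ≡ 0 at y ∈ {1, 5}; g ≡ 0 at y ∈ ∅; common: ∅.
  x = 2: f ≡ 0 at y ∈ ∅; g ≡ 0 at y ∈ {0, 1, 2, 3, 4, 5, 6}; common: ∅.
  x = 3: f ≡ 0 at y ∈ {1, 3}; g ≡ 0 at y ∈ ∅; common: ∅.
  x = 4: f ≡ 0 at y ∈ ∅; g ≡ 0 at y ∈ ∅; common: ∅.
  x = 5: f ≡ 0 at y ∈ ∅; g ≡ 0 at y ∈ ∅; common: ∅.
  x = 6: f ≡ 0 at y ∈ {4}; g ≡ 0 at y ∈ ∅; common: ∅.
Collecting: common zeros = ∅, so the count is 0.
Comparison with the Bézout bound: 0 ≤ 2 = deg(f)·deg(g), as expected for curves with no common component (the affine F_7-count falls short of the bound because intersections may lie at infinity, over extension fields, or carry multiplicity).


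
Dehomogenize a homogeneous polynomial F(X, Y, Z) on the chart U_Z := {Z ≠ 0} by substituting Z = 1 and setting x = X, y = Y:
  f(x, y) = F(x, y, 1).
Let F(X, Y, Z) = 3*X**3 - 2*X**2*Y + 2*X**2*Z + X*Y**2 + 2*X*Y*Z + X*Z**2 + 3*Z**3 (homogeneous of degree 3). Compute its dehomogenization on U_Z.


f(x, y) = 3*x**3 - 2*x**2*y + 2*x**2 + x*y**2 + 2*x*y + x + 3

On U_Z we set Z = 1. Each monomial c·X^i·Y^j·Z^k in F becomes c·x^i·y^j·1^k = c·x^i·y^j.
Substituting Z = 1: F(X, Y, 1) = 3*x**3 - 2*x**2*y + 2*x**2 + x*y**2 + 2*x*y + x + 3.
Note: deg(f) ≤ deg(F) = 3; strict inequality happens when F is divisible by Z (lost terms).


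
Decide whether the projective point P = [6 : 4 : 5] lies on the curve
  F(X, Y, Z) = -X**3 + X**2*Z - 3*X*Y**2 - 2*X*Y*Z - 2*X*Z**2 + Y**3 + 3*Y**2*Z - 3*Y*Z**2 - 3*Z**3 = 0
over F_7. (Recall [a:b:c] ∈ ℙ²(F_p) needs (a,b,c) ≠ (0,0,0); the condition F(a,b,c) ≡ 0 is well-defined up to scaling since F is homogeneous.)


F(6,4,5) ≡ 4 (mod 7); P is NOT on the curve.

Evaluate F(6, 4, 5) term-by-term (mod 7).
  -X**3 ↦ -1·216·1·1 = -216
  X**2*Z ↦ 1·36·1·5 = 180
  -3*X*Y**2 ↦ -3·6·16·1 = -288
  -2*X*Y*Z ↦ -2·6·4·5 = -240
  -2*X*Z**2 ↦ -2·6·1·25 = -300
  Y**3 ↦ 1·1·64·1 = 64
  3*Y**2*Z ↦ 3·1·16·5 = 240
  -3*Y*Z**2 ↦ -3·1·4·25 = -300
  -3*Z**3 ↦ -3·1·1·125 = -375
Sum: F(6, 4, 5) = (-216) + (180) + (-288) + (-240) + (-300) + (64) + (240) + (-300) + (-375) = -1235.
Reducing mod 7: -1235 ≡ 4 (mod 7).
Since F(a, b, c) ≡ 4 ≠ 0 (mod 7), P does NOT lie on the curve.


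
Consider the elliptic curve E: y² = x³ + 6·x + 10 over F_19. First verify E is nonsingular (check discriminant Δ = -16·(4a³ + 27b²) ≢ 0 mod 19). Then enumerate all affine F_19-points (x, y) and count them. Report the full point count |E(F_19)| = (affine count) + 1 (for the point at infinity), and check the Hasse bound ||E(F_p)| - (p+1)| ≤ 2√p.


Affine points = {(1, 6), (1, 13), (2, 7), (2, 12), (3, 6), (3, 13), (8, 0), (10, 5), (10, 14), (11, 1), (11, 18), (12, 9), (12, 10), (13, 9), (13, 10), (14, 8), (14, 11), (15, 6), (15, 13), (17, 3), (17, 16)}; affine count = 21; |E(F_19)| = 22.

Discriminant check: Δ ∝ 4a³ + 27b² = 4·6³ + 27·10² = 4·216 + 27·100 ≡ 11 (mod 19). Nonzero ⇒ E is nonsingular.
For each x ∈ F_19, compute rhs = x³ + 6·x + 10 mod 19, then count y ∈ F_19 with y² ≡ rhs.
  x = 0: rhs = 10, matching y values: none (0 points).
  x = 1: rhs = 17, matching y values: 6, 13 (2 points).
  x = 2: rhs = 11, matching y values: 7, 12 (2 points).
  x = 3: rhs = 17, matching y values: 6, 13 (2 points).
  x = 4: rhs = 3, matching y values: none (0 points).
  x = 5: rhs = 13, matching y values: none (0 points).
  x = 6: rhs = 15, matching y values: none (0 points).
  x = 7: rhs = 15, matching y values: none (0 points).
  x = 8: rhs = 0, matching y values: 0 (1 points).
  x = 9: rhs = 14, matching y values: none (0 points).
  x = 10: rhs = 6, matching y values: 5, 14 (2 points).
  x = 11: rhs = 1, matching y values: 1, 18 (2 points).
  x = 12: rhs = 5, matching y values: 9, 10 (2 points).
  x = 13: rhs = 5, matching y values: 9, 10 (2 points).
  x = 14: rhs = 7, matching y values: 8, 11 (2 points).
  x = 15: rhs = 17, matching y values: 6, 13 (2 points).
  x = 16: rhs = 3, matching y values: none (0 points).
  x = 17: rhs = 9, matching y values: 3, 16 (2 points).
  x = 18: rhs = 3, matching y values: none (0 points).
Total affine count: 21.
Full point count |E(F_19)| = 21 + 1 = 22.
Hasse bound: |22 − (19+1)| = |2| = 2 ≤ 2√19 ≈ 8.7178 ✓.


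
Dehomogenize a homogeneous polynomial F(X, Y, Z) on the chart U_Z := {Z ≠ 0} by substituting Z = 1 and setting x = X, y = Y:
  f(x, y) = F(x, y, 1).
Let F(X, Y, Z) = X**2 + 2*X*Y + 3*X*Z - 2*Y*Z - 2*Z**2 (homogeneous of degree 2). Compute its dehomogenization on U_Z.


f(x, y) = x**2 + 2*x*y + 3*x - 2*y - 2

On U_Z we set Z = 1. Each monomial c·X^i·Y^j·Z^k in F becomes c·x^i·y^j·1^k = c·x^i·y^j.
Substituting Z = 1: F(X, Y, 1) = x**2 + 2*x*y + 3*x - 2*y - 2.
Note: deg(f) ≤ deg(F) = 2; strict inequality happens when F is divisible by Z (lost terms).


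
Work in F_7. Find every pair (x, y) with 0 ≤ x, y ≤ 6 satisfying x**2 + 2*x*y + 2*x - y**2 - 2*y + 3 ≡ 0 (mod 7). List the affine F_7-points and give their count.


Affine F_7-points: {(0, 1), (0, 4), (3, 1), (3, 3), (4, 2), (4, 4)}; count = 6.

For each of the 49 pairs (x, y) ∈ F_7², evaluate f(x, y) mod 7. Record the zeros.
  x = 0: [0↦3, 1↦0, 2↦2, 3↦2, 4↦0, 5↦3, 6↦4]  zeros at y ∈ {1, 4}
  x = 1: [0↦6, 1↦5, 2↦2, 3↦4, 4↦4, 5↦2, 6↦5]  zeros at y ∈ ∅
  x = 2: [0↦4, 1↦5, 2↦4, 3↦1, 4↦3, 5↦3, 6↦1]  zeros at y ∈ ∅
  x = 3: [0↦4, 1↦0, 2↦1, 3↦0, 4↦4, 5↦6, 6↦6]  zeros at y ∈ {1, 3}
  x = 4: [0↦6, 1↦4, 2↦0, 3↦1, 4↦0, 5↦4, 6↦6]  zeros at y ∈ {2, 4}
  x = 5: [0↦3, 1↦3, 2↦1, 3↦4, 4↦5, 5↦4, 6↦1]  zeros at y ∈ ∅
  x = 6: [0↦2, 1↦4, 2↦4, 3↦2, 4↦5, 5↦6, 6↦5]  zeros at y ∈ ∅
Collecting zeros: affine points = {(0, 1), (0, 4), (3, 1), (3, 3), (4, 2), (4, 4)}.
Total count |C(F_7)_aff| = 6.


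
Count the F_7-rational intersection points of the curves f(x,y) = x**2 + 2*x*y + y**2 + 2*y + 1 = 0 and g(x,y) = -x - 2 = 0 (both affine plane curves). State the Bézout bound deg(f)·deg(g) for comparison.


Common zeros: ∅; count = 0; Bézout bound = 2.

deg(f) = 2, deg(g) = 1, so Bézout bound = 2.
Scan x ∈ F_7. For each x, list the y ∈ F_7 with f(x, y) ≡ 0 and those with g(x, y) ≡ 0 (mod 7); the common zeros in that column are the intersection.
  x = 0: f ≡ 0 at y ∈ {6}; g ≡ 0 at y ∈ ∅; common: ∅.
  x = 1: f ≡ 0 at y ∈ {1, 2}; g ≡ 0 at y ∈ ∅; common: ∅.
  x = 2: f ≡ 0 at y ∈ {2, 6}; g ≡ 0 at y ∈ ∅; common: ∅.
  x = 3: f ≡ 0 at y ∈ ∅; g ≡ 0 at y ∈ ∅; common: ∅.
  x = 4: f ≡ 0 at y ∈ {1, 3}; g ≡ 0 at y ∈ ∅; common: ∅.
  x = 5: f ≡ 0 at y ∈ ∅; g ≡ 0 at y ∈ {0, 1, 2, 3, 4, 5, 6}; common: ∅.
  x = 6: f ≡ 0 at y ∈ ∅; g ≡ 0 at y ∈ ∅; common: ∅.
Collecting: common zeros = ∅, so the count is 0.
Comparison with the Bézout bound: 0 ≤ 2 = deg(f)·deg(g), as expected for curves with no common component (the affine F_7-count falls short of the bound because intersections may lie at infinity, over extension fields, or carry multiplicity).


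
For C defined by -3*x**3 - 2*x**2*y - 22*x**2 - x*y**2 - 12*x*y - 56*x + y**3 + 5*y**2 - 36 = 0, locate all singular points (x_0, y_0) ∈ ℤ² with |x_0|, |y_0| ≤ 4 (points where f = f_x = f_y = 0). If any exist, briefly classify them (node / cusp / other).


Singular points: {(-2, -2)}; classification: cusp.

Compute partial derivatives:
  f_x = -9*x**2 - 4*x*y - 44*x - y**2 - 12*y - 56.
  f_y = -2*x**2 - 2*x*y - 12*x + 3*y**2 + 10*y.
Scan x_0 ∈ {−4, ..., 4}. For each x_0, f_y(x_0, y) is a polynomial in y; find its integer roots y ∈ {−4, ..., 4}, then test f_x and f at those candidates.
  x = -4: f_y(-4, y) = 3*y**2 + 18*y + 16; no integer root y with |y| ≤ 4.
  x = -3: f_y(-3, y) = 3*y**2 + 16*y + 18; no integer root y with |y| ≤ 4.
  x = -2: f_y(-2, y) = 3*y**2 + 14*y + 16; vanishes at y ∈ {-2}. (-2, -2): f_x = 0, f = 0 — SINGULAR.
  x = -1: f_y(-1, y) = 3*y**2 + 12*y + 10; no integer root y with |y| ≤ 4.
  x = 0: f_y(0, y) = 3*y**2 + 10*y; vanishes at y ∈ {0}. (0, 0): f_x = -56 ≠ 0.
  x = 1: f_y(1, y) = 3*y**2 + 8*y - 14; no integer root y with |y| ≤ 4.
  x = 2: f_y(2, y) = 3*y**2 + 6*y - 32; no integer root y with |y| ≤ 4.
  x = 3: f_y(3, y) = 3*y**2 + 4*y - 54; no integer root y with |y| ≤ 4.
  x = 4: f_y(4, y) = 3*y**2 + 2*y - 80; no integer root y with |y| ≤ 4.
Only singular point on the grid: (-2, -2).
Classify: substitute x = -2 + u, y = -2 + v and expand: f = -3*u**3 - 2*u**2*v - u*v**2 + v**3 + v**2.
No constant or linear terms (consistent with a singular point). Quadratic part: v**2. Cubic part: -3*u**3 - 2*u**2*v - u*v**2 + v**3.
The quadratic part v**2 is a perfect square, so there is a single (double) tangent line v = 0, i.e. y = -2. Restricting the cubic part to that line (v = 0) leaves -3*u**3 ≠ 0, so f is not divisible by v and the branch is v² ≈ 3*u**3 to lowest order — this is a cusp.
Classification: cusp.


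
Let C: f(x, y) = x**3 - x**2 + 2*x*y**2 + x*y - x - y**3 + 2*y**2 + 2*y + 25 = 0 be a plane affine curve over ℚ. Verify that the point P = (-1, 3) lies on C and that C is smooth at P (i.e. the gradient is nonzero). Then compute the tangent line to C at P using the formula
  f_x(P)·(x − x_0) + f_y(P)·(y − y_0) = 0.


Tangent line at P: 25*x - 26*y + 103 = 0.

Step 1: f(-1, 3) = 0, so P lies on C.
Step 2: partial derivatives
  f_x(x, y) = 3*x**2 - 2*x + 2*y**2 + y - 1, f_y(x, y) = 4*x*y + x - 3*y**2 + 4*y + 2.
  f_x(P) = 25, f_y(P) = -26 (gradient nonzero, so P is smooth).
Step 3: tangent line at P: 25·(x − -1) + -26·(y − 3) = 0.
Expanding: 25*x - 26*y + 103 = 0.


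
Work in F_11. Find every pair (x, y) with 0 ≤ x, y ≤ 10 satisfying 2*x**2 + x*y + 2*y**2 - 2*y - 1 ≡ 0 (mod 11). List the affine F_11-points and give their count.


Affine F_11-points: {(0, 3), (0, 9), (1, 8), (1, 9), (4, 3), (4, 7), (6, 1), (6, 8), (9, 6), (9, 7), (10, 1), (10, 6)}; count = 12.

For each of the 121 pairs (x, y) ∈ F_11², evaluate f(x, y) mod 11. Record the zeros.
  x = 0: [0↦10, 1↦10, 2↦3, 3↦0, 4↦1, 5↦6, 6↦4, 7↦6, 8↦1, 9↦0, 10↦3]  zeros at y ∈ {3, 9}
  x = 1: [0↦1, 1↦2, 2↦7, 3↦5, 4↦7, 5↦2, 6↦1, 7↦4, 8↦0, 9↦0, 10↦4]  zeros at y ∈ {8, 9}
  x = 2: [0↦7, 1↦9, 2↦4, 3↦3, 4↦6, 5↦2, 6↦2, 7↦6, 8↦3, 9↦4, 10↦9]  zeros at y ∈ ∅
  x = 3: [0↦6, 1↦9, 2↦5, 3↦5, 4↦9, 5↦6, 6↦7, 7↦1, 8↦10, 9↦1, 10↦7]  zeros at y ∈ ∅
  x = 4: [0↦9, 1↦2, 2↦10, 3↦0, 4↦5, 5↦3, 6↦5, 7↦0, 8↦10, 9↦2, 10↦9]  zeros at y ∈ {3, 7}
  x = 5: [0↦5, 1↦10, 2↦8, 3↦10, 4↦5, 5↦4, 6↦7, 7↦3, 8↦3, 9↦7, 10↦4]  zeros at y ∈ ∅
  x = 6: [0↦5, 1↦0, 2↦10, 3↦2, 4↦9, 5↦9, 6↦2, 7↦10, 8↦0, 9↦5, 10↦3]  zeros at y ∈ {1, 8}
  x = 7: [0↦9, 1↦5, 2↦5, 3↦9, 4↦6, 5↦7, 6↦1, 7↦10, 8↦1, 9↦7, 10↦6]  zeros at y ∈ ∅
  x = 8: [0↦6, 1↦3, 2↦4, 3↦9, 4↦7, 5↦9, 6↦4, 7↦3, 8↦6, 9↦2, 10↦2]  zeros at y ∈ ∅
  x = 9: [0↦7, 1↦5, 2↦7, 3↦2, 4↦1, 5↦4, 6↦0, 7↦0, 8↦4, 9↦1, 10↦2]  zeros at y ∈ {6, 7}
  x = 10: [0↦1, 1↦0, 2↦3, 3↦10, 4↦10, 5↦3, 6↦0, 7↦1, 8↦6, 9↦4, 10↦6]  zeros at y ∈ {1, 6}
Collecting zeros: affine points = {(0, 3), (0, 9), (1, 8), (1, 9), (4, 3), (4, 7), (6, 1), (6, 8), (9, 6), (9, 7), (10, 1), (10, 6)}.
Total count |C(F_11)_aff| = 12.


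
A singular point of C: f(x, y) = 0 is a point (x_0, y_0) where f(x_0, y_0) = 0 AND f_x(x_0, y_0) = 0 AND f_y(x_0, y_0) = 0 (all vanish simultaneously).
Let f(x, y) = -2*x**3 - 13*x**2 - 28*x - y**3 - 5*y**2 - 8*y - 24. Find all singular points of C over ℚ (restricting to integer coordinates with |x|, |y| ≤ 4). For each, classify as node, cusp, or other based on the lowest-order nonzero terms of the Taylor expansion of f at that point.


Singular points: {(-2, -2)}; classification: node.

Compute partial derivatives:
  f_x = -6*x**2 - 26*x - 28.
  f_y = -3*y**2 - 10*y - 8.
Scan x_0 ∈ {−4, ..., 4}. For each x_0, f_y(x_0, y) is a polynomial in y; find its integer roots y ∈ {−4, ..., 4}, then test f_x and f at those candidates.
  x = -4: f_y(-4, y) = -3*y**2 - 10*y - 8; vanishes at y ∈ {-2}. (-4, -2): f_x = -20 ≠ 0.
  x = -3: f_y(-3, y) = -3*y**2 - 10*y - 8; vanishes at y ∈ {-2}. (-3, -2): f_x = -4 ≠ 0.
  x = -2: f_y(-2, y) = -3*y**2 - 10*y - 8; vanishes at y ∈ {-2}. (-2, -2): f_x = 0, f = 0 — SINGULAR.
  x = -1: f_y(-1, y) = -3*y**2 - 10*y - 8; vanishes at y ∈ {-2}. (-1, -2): f_x = -8 ≠ 0.
  x = 0: f_y(0, y) = -3*y**2 - 10*y - 8; vanishes at y ∈ {-2}. (0, -2): f_x = -28 ≠ 0.
  x = 1: f_y(1, y) = -3*y**2 - 10*y - 8; vanishes at y ∈ {-2}. (1, -2): f_x = -60 ≠ 0.
  x = 2: f_y(2, y) = -3*y**2 - 10*y - 8; vanishes at y ∈ {-2}. (2, -2): f_x = -104 ≠ 0.
  x = 3: f_y(3, y) = -3*y**2 - 10*y - 8; vanishes at y ∈ {-2}. (3, -2): f_x = -160 ≠ 0.
  x = 4: f_y(4, y) = -3*y**2 - 10*y - 8; vanishes at y ∈ {-2}. (4, -2): f_x = -228 ≠ 0.
Only singular point on the grid: (-2, -2).
Classify: substitute x = -2 + u, y = -2 + v and expand: f = -2*u**3 - u**2 - v**3 + v**2.
No constant or linear terms (consistent with a singular point). Quadratic part: -u**2 + v**2. Cubic part: -2*u**3 - v**3.
The quadratic part v**2 - u**2 = (v − u)(v + u) splits into two distinct linear factors, so there are two distinct tangent lines y − -2 = ±(x − -2) — this is a node (ordinary double point).
Classification: node.


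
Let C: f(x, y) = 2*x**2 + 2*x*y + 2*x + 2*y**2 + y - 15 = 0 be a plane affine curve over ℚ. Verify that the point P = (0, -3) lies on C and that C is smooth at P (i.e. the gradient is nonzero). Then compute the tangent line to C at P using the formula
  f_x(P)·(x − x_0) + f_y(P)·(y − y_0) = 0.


Tangent line at P: -4*x - 11*y - 33 = 0.

Step 1: f(0, -3) = 0, so P lies on C.
Step 2: partial derivatives
  f_x(x, y) = 4*x + 2*y + 2, f_y(x, y) = 2*x + 4*y + 1.
  f_x(P) = -4, f_y(P) = -11 (gradient nonzero, so P is smooth).
Step 3: tangent line at P: -4·(x − 0) + -11·(y − -3) = 0.
Expanding: -4*x - 11*y - 33 = 0.


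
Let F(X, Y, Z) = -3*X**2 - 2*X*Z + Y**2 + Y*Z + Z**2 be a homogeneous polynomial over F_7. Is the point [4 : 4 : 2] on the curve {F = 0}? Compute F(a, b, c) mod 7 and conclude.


F(4,4,2) ≡ 6 (mod 7); P is NOT on the curve.

Evaluate F(4, 4, 2) term-by-term (mod 7).
  -3*X**2 ↦ -3·16·1·1 = -48
  -2*X*Z ↦ -2·4·1·2 = -16
  Y**2 ↦ 1·1·16·1 = 16
  Y*Z ↦ 1·1·4·2 = 8
  Z**2 ↦ 1·1·1·4 = 4
Sum: F(4, 4, 2) = (-48) + (-16) + (16) + (8) + (4) = -36.
Reducing mod 7: -36 ≡ 6 (mod 7).
Since F(a, b, c) ≡ 6 ≠ 0 (mod 7), P does NOT lie on the curve.


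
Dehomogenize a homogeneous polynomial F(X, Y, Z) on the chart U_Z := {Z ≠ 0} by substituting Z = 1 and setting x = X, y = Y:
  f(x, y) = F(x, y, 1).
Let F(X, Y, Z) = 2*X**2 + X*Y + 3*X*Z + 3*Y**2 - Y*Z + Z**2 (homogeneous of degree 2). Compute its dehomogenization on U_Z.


f(x, y) = 2*x**2 + x*y + 3*x + 3*y**2 - y + 1

On U_Z we set Z = 1. Each monomial c·X^i·Y^j·Z^k in F becomes c·x^i·y^j·1^k = c·x^i·y^j.
Substituting Z = 1: F(X, Y, 1) = 2*x**2 + x*y + 3*x + 3*y**2 - y + 1.
Note: deg(f) ≤ deg(F) = 2; strict inequality happens when F is divisible by Z (lost terms).


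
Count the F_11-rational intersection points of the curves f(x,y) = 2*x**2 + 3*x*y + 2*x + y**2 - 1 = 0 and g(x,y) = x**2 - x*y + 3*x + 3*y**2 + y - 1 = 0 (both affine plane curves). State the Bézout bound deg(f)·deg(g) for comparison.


Common zeros: ∅; count = 0; Bézout bound = 4.

deg(f) = 2, deg(g) = 2, so Bézout bound = 4.
Scan x ∈ F_11. For each x, list the y ∈ F_11 with f(x, y) ≡ 0 and those with g(x, y) ≡ 0 (mod 11); the common zeros in that column are the intersection.
  x = 0: f ≡ 0 at y ∈ {1, 10}; g ≡ 0 at y ∈ ∅; common: ∅.
  x = 1: f ≡ 0 at y ∈ ∅; g ≡ 0 at y ∈ ∅; common: ∅.
  x = 2: f ≡ 0 at y ∈ {0, 5}; g ≡ 0 at y ∈ {1, 3}; common: ∅.
  x = 3: f ≡ 0 at y ∈ {1}; g ≡ 0 at y ∈ {9, 10}; common: ∅.
  x = 4: f ≡ 0 at y ∈ ∅; g ≡ 0 at y ∈ {2, 10}; common: ∅.
  x = 5: f ≡ 0 at y ∈ {9}; g ≡ 0 at y ∈ ∅; common: ∅.
  x = 6: f ≡ 0 at y ∈ {5, 10}; g ≡ 0 at y ∈ {2, 7}; common: ∅.
  x = 7: f ≡ 0 at y ∈ ∅; g ≡ 0 at y ∈ {1}; common: ∅.
  x = 8: f ≡ 0 at y ∈ {0, 9}; g ≡ 0 at y ∈ ∅; common: ∅.
  x = 9: f ≡ 0 at y ∈ ∅; g ≡ 0 at y ∈ {3, 7}; common: ∅.
  x = 10: f ≡ 0 at y ∈ ∅; g ≡ 0 at y ∈ ∅; common: ∅.
Collecting: common zeros = ∅, so the count is 0.
Comparison with the Bézout bound: 0 ≤ 4 = deg(f)·deg(g), as expected for curves with no common component (the affine F_11-count falls short of the bound because intersections may lie at infinity, over extension fields, or carry multiplicity).


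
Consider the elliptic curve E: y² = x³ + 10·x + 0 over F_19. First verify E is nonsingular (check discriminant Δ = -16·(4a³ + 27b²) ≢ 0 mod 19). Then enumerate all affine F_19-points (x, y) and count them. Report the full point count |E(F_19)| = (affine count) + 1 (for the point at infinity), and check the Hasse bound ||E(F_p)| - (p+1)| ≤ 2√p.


Affine points = {(0, 0), (1, 7), (1, 12), (2, 3), (2, 16), (3, 0), (4, 3), (4, 16), (5, 2), (5, 17), (10, 6), (10, 13), (11, 4), (11, 15), (12, 9), (12, 10), (13, 3), (13, 16), (16, 0)}; affine count = 19; |E(F_19)| = 20.

Discriminant check: Δ ∝ 4a³ + 27b² = 4·10³ + 27·0² = 4·1000 + 27·0 ≡ 10 (mod 19). Nonzero ⇒ E is nonsingular.
For each x ∈ F_19, compute rhs = x³ + 10·x + 0 mod 19, then count y ∈ F_19 with y² ≡ rhs.
  x = 0: rhs = 0, matching y values: 0 (1 points).
  x = 1: rhs = 11, matching y values: 7, 12 (2 points).
  x = 2: rhs = 9, matching y values: 3, 16 (2 points).
  x = 3: rhs = 0, matching y values: 0 (1 points).
  x = 4: rhs = 9, matching y values: 3, 16 (2 points).
  x = 5: rhs = 4, matching y values: 2, 17 (2 points).
  x = 6: rhs = 10, matching y values: none (0 points).
  x = 7: rhs = 14, matching y values: none (0 points).
  x = 8: rhs = 3, matching y values: none (0 points).
  x = 9: rhs = 2, matching y values: none (0 points).
  x = 10: rhs = 17, matching y values: 6, 13 (2 points).
  x = 11: rhs = 16, matching y values: 4, 15 (2 points).
  x = 12: rhs = 5, matching y values: 9, 10 (2 points).
  x = 13: rhs = 9, matching y values: 3, 16 (2 points).
  x = 14: rhs = 15, matching y values: none (0 points).
  x = 15: rhs = 10, matching y values: none (0 points).
  x = 16: rhs = 0, matching y values: 0 (1 points).
  x = 17: rhs = 10, matching y values: none (0 points).
  x = 18: rhs = 8, matching y values: none (0 points).
Total affine count: 19.
Full point count |E(F_19)| = 19 + 1 = 20.
Hasse bound: |20 − (19+1)| = |0| = 0 ≤ 2√19 ≈ 8.7178 ✓.


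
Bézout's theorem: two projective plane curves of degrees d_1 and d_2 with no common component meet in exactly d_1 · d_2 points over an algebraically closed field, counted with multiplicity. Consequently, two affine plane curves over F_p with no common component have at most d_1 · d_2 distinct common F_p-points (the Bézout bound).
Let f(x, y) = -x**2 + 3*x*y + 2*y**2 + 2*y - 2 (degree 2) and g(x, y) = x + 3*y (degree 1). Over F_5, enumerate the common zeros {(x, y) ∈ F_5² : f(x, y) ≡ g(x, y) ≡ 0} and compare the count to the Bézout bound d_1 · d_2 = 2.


Common zeros: {(1, 3), (3, 4)}; count = 2; Bézout bound = 2.

deg(f) = 2, deg(g) = 1, so Bézout bound = 2.
Scan x ∈ F_5. For each x, list the y ∈ F_5 with f(x, y) ≡ 0 and those with g(x, y) ≡ 0 (mod 5); the common zeros in that column are the intersection.
  x = 0: f ≡ 0 at y ∈ {2}; g ≡ 0 at y ∈ {0}; common: ∅.
  x = 1: f ≡ 0 at y ∈ {2, 3}; g ≡ 0 at y ∈ {3}; common: {3}.
  x = 2: f ≡ 0 at y ∈ ∅; g ≡ 0 at y ∈ {1}; common: ∅.
  x = 3: f ≡ 0 at y ∈ {3, 4}; g ≡ 0 at y ∈ {4}; common: {4}.
  x = 4: f ≡ 0 at y ∈ {4}; g ≡ 0 at y ∈ {2}; common: ∅.
Collecting: common zeros = {(1, 3), (3, 4)}, so the count is 2.
Comparison with the Bézout bound: 2 ≤ 2 = deg(f)·deg(g), as expected for curves with no common component (the bound is attained).


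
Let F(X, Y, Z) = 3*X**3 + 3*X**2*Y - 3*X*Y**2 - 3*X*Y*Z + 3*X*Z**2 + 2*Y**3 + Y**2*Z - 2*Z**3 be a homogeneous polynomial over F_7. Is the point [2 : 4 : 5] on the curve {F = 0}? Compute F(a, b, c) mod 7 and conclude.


F(2,4,5) ≡ 6 (mod 7); P is NOT on the curve.

Evaluate F(2, 4, 5) term-by-term (mod 7).
  3*X**3 ↦ 3·8·1·1 = 24
  3*X**2*Y ↦ 3·4·4·1 = 48
  -3*X*Y**2 ↦ -3·2·16·1 = -96
  -3*X*Y*Z ↦ -3·2·4·5 = -120
  3*X*Z**2 ↦ 3·2·1·25 = 150
  2*Y**3 ↦ 2·1·64·1 = 128
  Y**2*Z ↦ 1·1·16·5 = 80
  -2*Z**3 ↦ -2·1·1·125 = -250
Sum: F(2, 4, 5) = (24) + (48) + (-96) + (-120) + (150) + (128) + (80) + (-250) = -36.
Reducing mod 7: -36 ≡ 6 (mod 7).
Since F(a, b, c) ≡ 6 ≠ 0 (mod 7), P does NOT lie on the curve.


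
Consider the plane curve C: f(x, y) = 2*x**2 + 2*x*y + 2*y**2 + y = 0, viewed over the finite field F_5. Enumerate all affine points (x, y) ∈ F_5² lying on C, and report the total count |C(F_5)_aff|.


Affine F_5-points: {(0, 0), (0, 2), (2, 1), (2, 4), (3, 2), (4, 4)}; count = 6.

For each of the 25 pairs (x, y) ∈ F_5², evaluate f(x, y) mod 5. Record the zeros.
  x = 0: [0↦0, 1↦3, 2↦0, 3↦1, 4↦1]  zeros at y ∈ {0, 2}
  x = 1: [0↦2, 1↦2, 2↦1, 3↦4, 4↦1]  zeros at y ∈ ∅
  x = 2: [0↦3, 1↦0, 2↦1, 3↦1, 4↦0]  zeros at y ∈ {1, 4}
  x = 3: [0↦3, 1↦2, 2↦0, 3↦2, 4↦3]  zeros at y ∈ {2}
  x = 4: [0↦2, 1↦3, 2↦3, 3↦2, 4↦0]  zeros at y ∈ {4}
Collecting zeros: affine points = {(0, 0), (0, 2), (2, 1), (2, 4), (3, 2), (4, 4)}.
Total count |C(F_5)_aff| = 6.


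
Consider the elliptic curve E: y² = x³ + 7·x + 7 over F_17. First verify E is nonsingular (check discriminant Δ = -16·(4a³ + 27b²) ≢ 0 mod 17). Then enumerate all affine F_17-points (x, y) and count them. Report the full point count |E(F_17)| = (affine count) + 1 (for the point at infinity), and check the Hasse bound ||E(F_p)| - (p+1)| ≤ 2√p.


Affine points = {(1, 7), (1, 10), (3, 2), (3, 15), (7, 5), (7, 12), (9, 0), (11, 2), (11, 15), (12, 0), (13, 0), (15, 6), (15, 11), (16, 4), (16, 13)}; affine count = 15; |E(F_17)| = 16.

Discriminant check: Δ ∝ 4a³ + 27b² = 4·7³ + 27·7² = 4·343 + 27·49 ≡ 9 (mod 17). Nonzero ⇒ E is nonsingular.
For each x ∈ F_17, compute rhs = x³ + 7·x + 7 mod 17, then count y ∈ F_17 with y² ≡ rhs.
  x = 0: rhs = 7, matching y values: none (0 points).
  x = 1: rhs = 15, matching y values: 7, 10 (2 points).
  x = 2: rhs = 12, matching y values: none (0 points).
  x = 3: rhs = 4, matching y values: 2, 15 (2 points).
  x = 4: rhs = 14, matching y values: none (0 points).
  x = 5: rhs = 14, matching y values: none (0 points).
  x = 6: rhs = 10, matching y values: none (0 points).
  x = 7: rhs = 8, matching y values: 5, 12 (2 points).
  x = 8: rhs = 14, matching y values: none (0 points).
  x = 9: rhs = 0, matching y values: 0 (1 points).
  x = 10: rhs = 6, matching y values: none (0 points).
  x = 11: rhs = 4, matching y values: 2, 15 (2 points).
  x = 12: rhs = 0, matching y values: 0 (1 points).
  x = 13: rhs = 0, matching y values: 0 (1 points).
  x = 14: rhs = 10, matching y values: none (0 points).
  x = 15: rhs = 2, matching y values: 6, 11 (2 points).
  x = 16: rhs = 16, matching y values: 4, 13 (2 points).
Total affine count: 15.
Full point count |E(F_17)| = 15 + 1 = 16.
Hasse bound: |16 − (17+1)| = |-2| = 2 ≤ 2√17 ≈ 8.2462 ✓.


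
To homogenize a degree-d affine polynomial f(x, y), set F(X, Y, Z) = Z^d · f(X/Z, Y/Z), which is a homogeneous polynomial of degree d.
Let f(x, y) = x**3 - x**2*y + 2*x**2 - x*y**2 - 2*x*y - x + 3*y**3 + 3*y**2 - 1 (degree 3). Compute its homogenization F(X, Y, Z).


F(X, Y, Z) = X**3 - X**2*Y + 2*X**2*Z - X*Y**2 - 2*X*Y*Z - X*Z**2 + 3*Y**3 + 3*Y**2*Z - Z**3

deg(f) = 3.
Substitute x = X/Z, y = Y/Z into f, then multiply by Z^3.
  monomial 1·x^3·y^0 ↦ 1·X^3·Y^0·Z^0.
  monomial -1·x^2·y^1 ↦ -1·X^2·Y^1·Z^0.
  monomial 2·x^2·y^0 ↦ 2·X^2·Y^0·Z^1.
  monomial -1·x^1·y^2 ↦ -1·X^1·Y^2·Z^0.
  monomial -2·x^1·y^1 ↦ -2·X^1·Y^1·Z^1.
  monomial -1·x^1·y^0 ↦ -1·X^1·Y^0·Z^2.
  monomial 3·x^0·y^3 ↦ 3·X^0·Y^3·Z^0.
  monomial 3·x^0·y^2 ↦ 3·X^0·Y^2·Z^1.
  monomial -1·x^0·y^0 ↦ -1·X^0·Y^0·Z^3.
Collecting: F(X, Y, Z) = X**3 - X**2*Y + 2*X**2*Z - X*Y**2 - 2*X*Y*Z - X*Z**2 + 3*Y**3 + 3*Y**2*Z - Z**3.


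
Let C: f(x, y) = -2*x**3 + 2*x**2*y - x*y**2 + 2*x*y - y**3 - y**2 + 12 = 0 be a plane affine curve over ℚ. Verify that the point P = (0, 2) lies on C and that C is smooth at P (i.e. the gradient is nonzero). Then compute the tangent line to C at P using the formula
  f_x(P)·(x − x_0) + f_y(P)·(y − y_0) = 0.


Tangent line at P: 32 - 16*y = 0.

Step 1: f(0, 2) = 0, so P lies on C.
Step 2: partial derivatives
  f_x(x, y) = -6*x**2 + 4*x*y - y**2 + 2*y, f_y(x, y) = 2*x**2 - 2*x*y + 2*x - 3*y**2 - 2*y.
  f_x(P) = 0, f_y(P) = -16 (gradient nonzero, so P is smooth).
Step 3: tangent line at P: 0·(x − 0) + -16·(y − 2) = 0.
Expanding: 32 - 16*y = 0.


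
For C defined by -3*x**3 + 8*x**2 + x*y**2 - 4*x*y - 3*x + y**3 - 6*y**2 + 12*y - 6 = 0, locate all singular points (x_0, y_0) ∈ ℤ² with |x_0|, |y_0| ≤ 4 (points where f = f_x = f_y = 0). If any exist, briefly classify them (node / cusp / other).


Singular points: {(1, 2)}; classification: node.

Compute partial derivatives:
  f_x = -9*x**2 + 16*x + y**2 - 4*y - 3.
  f_y = 2*x*y - 4*x + 3*y**2 - 12*y + 12.
Scan x_0 ∈ {−4, ..., 4}. For each x_0, f_y(x_0, y) is a polynomial in y; find its integer roots y ∈ {−4, ..., 4}, then test f_x and f at those candidates.
  x = -4: f_y(-4, y) = 3*y**2 - 20*y + 28; vanishes at y ∈ {2}. (-4, 2): f_x = -215 ≠ 0.
  x = -3: f_y(-3, y) = 3*y**2 - 18*y + 24; vanishes at y ∈ {2, 4}. (-3, 2): f_x = -136 ≠ 0; (-3, 4): f_x = -132 ≠ 0.
  x = -2: f_y(-2, y) = 3*y**2 - 16*y + 20; vanishes at y ∈ {2}. (-2, 2): f_x = -75 ≠ 0.
  x = -1: f_y(-1, y) = 3*y**2 - 14*y + 16; vanishes at y ∈ {2}. (-1, 2): f_x = -32 ≠ 0.
  x = 0: f_y(0, y) = 3*y**2 - 12*y + 12; vanishes at y ∈ {2}. (0, 2): f_x = -7 ≠ 0.
  x = 1: f_y(1, y) = 3*y**2 - 10*y + 8; vanishes at y ∈ {2}. (1, 2): f_x = 0, f = 0 — SINGULAR.
  x = 2: f_y(2, y) = 3*y**2 - 8*y + 4; vanishes at y ∈ {2}. (2, 2): f_x = -11 ≠ 0.
  x = 3: f_y(3, y) = 3*y**2 - 6*y; vanishes at y ∈ {0, 2}. (3, 0): f_x = -36 ≠ 0; (3, 2): f_x = -40 ≠ 0.
  x = 4: f_y(4, y) = 3*y**2 - 4*y - 4; vanishes at y ∈ {2}. (4, 2): f_x = -87 ≠ 0.
Only singular point on the grid: (1, 2).
Classify: substitute x = 1 + u, y = 2 + v and expand: f = -3*u**3 - u**2 + u*v**2 + v**3 + v**2.
No constant or linear terms (consistent with a singular point). Quadratic part: -u**2 + v**2. Cubic part: -3*u**3 + u*v**2 + v**3.
The quadratic part v**2 - u**2 = (v − u)(v + u) splits into two distinct linear factors, so there are two distinct tangent lines y − 2 = ±(x − 1) — this is a node (ordinary double point).
Classification: node.


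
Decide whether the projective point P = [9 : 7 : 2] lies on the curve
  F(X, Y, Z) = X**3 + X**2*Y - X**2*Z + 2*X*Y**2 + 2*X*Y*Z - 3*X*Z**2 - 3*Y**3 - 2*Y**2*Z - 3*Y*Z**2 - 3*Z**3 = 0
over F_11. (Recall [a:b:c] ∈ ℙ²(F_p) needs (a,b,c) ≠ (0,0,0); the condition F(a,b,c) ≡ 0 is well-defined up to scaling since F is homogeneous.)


F(9,7,2) ≡ 2 (mod 11); P is NOT on the curve.

Evaluate F(9, 7, 2) term-by-term (mod 11).
  X**3 ↦ 1·729·1·1 = 729
  X**2*Y ↦ 1·81·7·1 = 567
  -X**2*Z ↦ -1·81·1·2 = -162
  2*X*Y**2 ↦ 2·9·49·1 = 882
  2*X*Y*Z ↦ 2·9·7·2 = 252
  -3*X*Z**2 ↦ -3·9·1·4 = -108
  -3*Y**3 ↦ -3·1·343·1 = -1029
  -2*Y**2*Z ↦ -2·1·49·2 = -196
  -3*Y*Z**2 ↦ -3·1·7·4 = -84
  -3*Z**3 ↦ -3·1·1·8 = -24
Sum: F(9, 7, 2) = (729) + (567) + (-162) + (882) + (252) + (-108) + (-1029) + (-196) + (-84) + (-24) = 827.
Reducing mod 11: 827 ≡ 2 (mod 11).
Since F(a, b, c) ≡ 2 ≠ 0 (mod 11), P does NOT lie on the curve.
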